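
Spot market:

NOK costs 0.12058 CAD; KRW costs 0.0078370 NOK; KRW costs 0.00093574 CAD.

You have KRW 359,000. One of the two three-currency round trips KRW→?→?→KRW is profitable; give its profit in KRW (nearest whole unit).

Profitable loop is KRW → NOK → CAD → KRW:
KRW 359,000 × 0.0078370 = NOK 2,813.48
NOK 2,813.48 × 0.12058 = CAD 339.25
CAD 339.25 ÷ 0.00093574 = KRW 362,547
Profit = KRW 362,547 − KRW 359,000

Profit: KRW 3,547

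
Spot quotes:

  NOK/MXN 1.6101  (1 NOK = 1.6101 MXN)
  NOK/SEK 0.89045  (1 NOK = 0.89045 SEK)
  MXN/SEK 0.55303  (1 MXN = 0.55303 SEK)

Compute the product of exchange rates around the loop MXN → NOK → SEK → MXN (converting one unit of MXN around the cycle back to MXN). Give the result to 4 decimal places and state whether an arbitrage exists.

Around MXN → NOK → SEK → MXN: 1 ÷ 1.6101 × 0.89045 ÷ 0.55303 = 1.000018
Product ≈ 1 (deviation 0.002%, within rounding noise).

1.0000 (no arbitrage)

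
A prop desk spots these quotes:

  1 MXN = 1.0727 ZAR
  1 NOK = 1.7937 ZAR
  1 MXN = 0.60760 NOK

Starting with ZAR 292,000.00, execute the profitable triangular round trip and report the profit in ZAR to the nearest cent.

Profitable loop is ZAR → MXN → NOK → ZAR:
ZAR 292,000.00 ÷ 1.0727 = MXN 272,210.31
MXN 272,210.31 × 0.60760 = NOK 165,394.98
NOK 165,394.98 × 1.7937 = ZAR 296,668.98
Profit = ZAR 296,668.98 − ZAR 292,000.00

Profit: ZAR 4,668.98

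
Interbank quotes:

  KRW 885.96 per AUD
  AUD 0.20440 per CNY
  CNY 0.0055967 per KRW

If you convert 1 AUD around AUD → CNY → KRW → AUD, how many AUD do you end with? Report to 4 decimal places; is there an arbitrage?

0.9867 (arbitrage exists)

Around AUD → CNY → KRW → AUD: 1 ÷ 0.20440 ÷ 0.0055967 ÷ 885.96 = 0.986672
Product < 1; profitable direction is AUD → KRW → CNY → AUD.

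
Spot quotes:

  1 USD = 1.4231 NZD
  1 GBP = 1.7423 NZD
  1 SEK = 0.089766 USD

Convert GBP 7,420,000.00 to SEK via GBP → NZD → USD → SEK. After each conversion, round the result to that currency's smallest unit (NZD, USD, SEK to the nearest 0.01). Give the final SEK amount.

GBP 7,420,000.00 × 1.7423 = NZD 12,927,866.00
NZD 12,927,866.00 ÷ 1.4231 = USD 9,084,299.07
USD 9,084,299.07 ÷ 0.089766 = SEK 101,199,775.75

SEK 101,199,775.75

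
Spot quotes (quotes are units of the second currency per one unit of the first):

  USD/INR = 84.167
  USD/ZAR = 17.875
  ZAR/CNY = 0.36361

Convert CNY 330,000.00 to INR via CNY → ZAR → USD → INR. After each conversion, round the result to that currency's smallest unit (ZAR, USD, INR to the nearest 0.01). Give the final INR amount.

CNY 330,000.00 ÷ 0.36361 = ZAR 907,565.80
ZAR 907,565.80 ÷ 17.875 = USD 50,772.91
USD 50,772.91 × 84.167 = INR 4,273,403.52

INR 4,273,403.52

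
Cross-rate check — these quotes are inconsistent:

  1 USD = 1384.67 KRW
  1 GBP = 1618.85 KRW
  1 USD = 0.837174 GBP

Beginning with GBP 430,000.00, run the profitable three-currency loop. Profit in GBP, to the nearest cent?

Profit: GBP 9,331.55

Profitable loop is GBP → USD → KRW → GBP:
GBP 430,000.00 ÷ 0.837174 = USD 513,632.77
USD 513,632.77 × 1384.67 = KRW 711,211,887
KRW 711,211,887 ÷ 1618.85 = GBP 439,331.55
Profit = GBP 439,331.55 − GBP 430,000.00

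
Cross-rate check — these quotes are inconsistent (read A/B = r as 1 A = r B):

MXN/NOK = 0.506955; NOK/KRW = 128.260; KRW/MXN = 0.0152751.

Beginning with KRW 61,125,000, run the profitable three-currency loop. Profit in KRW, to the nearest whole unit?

Profit: KRW 417,362

Profitable loop is KRW → NOK → MXN → KRW:
KRW 61,125,000 ÷ 128.260 = NOK 476,571.03
NOK 476,571.03 ÷ 0.506955 = MXN 940,065.74
MXN 940,065.74 ÷ 0.0152751 = KRW 61,542,362
Profit = KRW 61,542,362 − KRW 61,125,000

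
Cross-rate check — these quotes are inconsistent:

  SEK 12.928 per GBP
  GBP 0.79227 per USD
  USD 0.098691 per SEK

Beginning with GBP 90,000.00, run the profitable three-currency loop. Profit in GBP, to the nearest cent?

Profitable loop is GBP → SEK → USD → GBP:
GBP 90,000.00 × 12.928 = SEK 1,163,520.00
SEK 1,163,520.00 × 0.098691 = USD 114,828.95
USD 114,828.95 × 0.79227 = GBP 90,975.53
Profit = GBP 90,975.53 − GBP 90,000.00

Profit: GBP 975.53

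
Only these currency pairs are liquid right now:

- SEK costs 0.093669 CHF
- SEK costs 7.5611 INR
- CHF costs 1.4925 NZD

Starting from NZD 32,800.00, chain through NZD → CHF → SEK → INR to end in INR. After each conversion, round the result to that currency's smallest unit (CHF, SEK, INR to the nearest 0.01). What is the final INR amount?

INR 1,773,979.54

NZD 32,800.00 ÷ 1.4925 = CHF 21,976.55
CHF 21,976.55 ÷ 0.093669 = SEK 234,619.24
SEK 234,619.24 × 7.5611 = INR 1,773,979.54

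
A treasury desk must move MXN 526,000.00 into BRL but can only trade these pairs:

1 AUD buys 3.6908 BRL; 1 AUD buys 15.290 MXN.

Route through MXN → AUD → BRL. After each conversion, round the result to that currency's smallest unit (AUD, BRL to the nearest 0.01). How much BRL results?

BRL 126,969.31

MXN 526,000.00 ÷ 15.290 = AUD 34,401.57
AUD 34,401.57 × 3.6908 = BRL 126,969.31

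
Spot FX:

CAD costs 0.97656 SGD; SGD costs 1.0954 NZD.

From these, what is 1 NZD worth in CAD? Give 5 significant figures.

NZD/CAD = 0.93482

1 NZD ÷ 1.0954 = 0.912909 SGD
0.912909 SGD ÷ 0.97656 = 0.934821 CAD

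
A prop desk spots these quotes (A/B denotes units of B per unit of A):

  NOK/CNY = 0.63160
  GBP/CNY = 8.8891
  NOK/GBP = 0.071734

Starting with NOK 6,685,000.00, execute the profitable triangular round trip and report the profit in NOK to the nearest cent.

Profitable loop is NOK → GBP → CNY → NOK:
NOK 6,685,000.00 × 0.071734 = GBP 479,541.79
GBP 479,541.79 × 8.8891 = CNY 4,262,694.93
CNY 4,262,694.93 ÷ 0.63160 = NOK 6,749,042.00
Profit = NOK 6,749,042.00 − NOK 6,685,000.00

Profit: NOK 64,042.00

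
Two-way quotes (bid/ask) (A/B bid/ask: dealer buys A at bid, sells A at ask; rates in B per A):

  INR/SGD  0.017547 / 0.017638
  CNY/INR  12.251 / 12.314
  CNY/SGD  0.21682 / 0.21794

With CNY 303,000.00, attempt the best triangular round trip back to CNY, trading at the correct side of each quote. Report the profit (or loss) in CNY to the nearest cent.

Net result: CNY -522.22 (no profitable arbitrage after spreads)

Best loop CNY → SGD → INR → CNY:
CNY 303,000.00 × 0.21682 (sell CNY at bid) = SGD 65,696.46
SGD 65,696.46 ÷ 0.017638 (buy INR at ask) = INR 3,724,711.42
INR 3,724,711.42 ÷ 12.314 (buy CNY at ask) = CNY 302,477.78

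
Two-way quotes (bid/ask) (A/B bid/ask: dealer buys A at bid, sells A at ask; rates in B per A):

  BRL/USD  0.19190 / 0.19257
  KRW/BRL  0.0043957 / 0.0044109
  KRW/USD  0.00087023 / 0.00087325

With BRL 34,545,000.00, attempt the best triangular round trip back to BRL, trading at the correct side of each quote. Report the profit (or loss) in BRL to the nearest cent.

Net profit: BRL 846,861.49

Best loop BRL → KRW → USD → BRL:
BRL 34,545,000.00 ÷ 0.0044109 (buy KRW at ask) = KRW 7,831,735,020
KRW 7,831,735,020 × 0.00087023 (sell KRW at bid) = USD 6,815,410.77
USD 6,815,410.77 ÷ 0.19257 (buy BRL at ask) = BRL 35,391,861.49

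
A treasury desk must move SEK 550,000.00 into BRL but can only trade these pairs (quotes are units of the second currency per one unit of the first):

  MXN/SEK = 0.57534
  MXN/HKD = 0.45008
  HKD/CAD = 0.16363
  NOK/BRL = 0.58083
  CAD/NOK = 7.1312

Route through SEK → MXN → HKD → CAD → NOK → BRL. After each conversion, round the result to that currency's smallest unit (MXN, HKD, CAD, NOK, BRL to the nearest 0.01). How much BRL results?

SEK 550,000.00 ÷ 0.57534 = MXN 955,956.48
MXN 955,956.48 × 0.45008 = HKD 430,256.89
HKD 430,256.89 × 0.16363 = CAD 70,402.93
CAD 70,402.93 × 7.1312 = NOK 502,057.37
NOK 502,057.37 × 0.58083 = BRL 291,609.98

BRL 291,609.98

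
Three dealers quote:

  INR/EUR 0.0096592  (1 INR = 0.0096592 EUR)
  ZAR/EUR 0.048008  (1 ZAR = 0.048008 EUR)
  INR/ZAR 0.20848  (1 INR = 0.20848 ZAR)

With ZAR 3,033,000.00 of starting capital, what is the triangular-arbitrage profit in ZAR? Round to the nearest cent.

Profitable loop is ZAR → EUR → INR → ZAR:
ZAR 3,033,000.00 × 0.048008 = EUR 145,608.26
EUR 145,608.26 ÷ 0.0096592 = INR 15,074,567.67
INR 15,074,567.67 × 0.20848 = ZAR 3,142,745.87
Profit = ZAR 3,142,745.87 − ZAR 3,033,000.00

Profit: ZAR 109,745.87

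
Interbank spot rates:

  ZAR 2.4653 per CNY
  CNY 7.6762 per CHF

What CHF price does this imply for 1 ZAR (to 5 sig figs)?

ZAR/CHF = 0.052843

1 ZAR ÷ 2.4653 = 0.40563 CNY
0.40563 CNY ÷ 7.6762 = 0.0528426 CHF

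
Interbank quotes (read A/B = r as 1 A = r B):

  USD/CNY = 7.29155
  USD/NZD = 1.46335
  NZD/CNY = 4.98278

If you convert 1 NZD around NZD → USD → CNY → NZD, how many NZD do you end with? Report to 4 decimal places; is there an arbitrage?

Around NZD → USD → CNY → NZD: 1 ÷ 1.46335 × 7.29155 ÷ 4.98278 = 1.000000
Product ≈ 1 (deviation 0.000%, within rounding noise).

1.0000 (no arbitrage)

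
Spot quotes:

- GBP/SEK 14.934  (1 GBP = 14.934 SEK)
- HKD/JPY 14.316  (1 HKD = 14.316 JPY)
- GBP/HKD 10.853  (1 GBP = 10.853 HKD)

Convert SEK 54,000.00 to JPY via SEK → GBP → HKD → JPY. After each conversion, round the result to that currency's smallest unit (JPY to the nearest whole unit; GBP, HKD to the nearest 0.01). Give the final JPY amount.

JPY 561,810

SEK 54,000.00 ÷ 14.934 = GBP 3,615.91
GBP 3,615.91 × 10.853 = HKD 39,243.47
HKD 39,243.47 × 14.316 = JPY 561,810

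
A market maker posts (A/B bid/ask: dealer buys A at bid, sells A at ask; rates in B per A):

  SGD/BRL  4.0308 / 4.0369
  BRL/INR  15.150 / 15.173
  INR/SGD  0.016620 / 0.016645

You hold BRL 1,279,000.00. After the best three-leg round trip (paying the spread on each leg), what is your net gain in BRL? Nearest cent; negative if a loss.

Best loop BRL → INR → SGD → BRL:
BRL 1,279,000.00 × 15.150 (sell BRL at bid) = INR 19,376,850.00
INR 19,376,850.00 × 0.016620 (sell INR at bid) = SGD 322,043.25
SGD 322,043.25 × 4.0308 (sell SGD at bid) = BRL 1,298,091.92

Net profit: BRL 19,091.92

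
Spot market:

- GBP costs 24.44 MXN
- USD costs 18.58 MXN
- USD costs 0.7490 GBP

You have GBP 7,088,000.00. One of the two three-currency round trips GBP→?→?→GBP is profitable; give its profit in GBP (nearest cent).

Profit: GBP 106,264.47

Profitable loop is GBP → USD → MXN → GBP:
GBP 7,088,000.00 ÷ 0.7490 = USD 9,463,284.38
USD 9,463,284.38 × 18.58 = MXN 175,827,823.77
MXN 175,827,823.77 ÷ 24.44 = GBP 7,194,264.47
Profit = GBP 7,194,264.47 − GBP 7,088,000.00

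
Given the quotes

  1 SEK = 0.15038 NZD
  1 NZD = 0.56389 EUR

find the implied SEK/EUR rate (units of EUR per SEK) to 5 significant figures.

SEK/EUR = 0.084798

1 SEK × 0.15038 = 0.15038 NZD
0.15038 NZD × 0.56389 = 0.0847978 EUR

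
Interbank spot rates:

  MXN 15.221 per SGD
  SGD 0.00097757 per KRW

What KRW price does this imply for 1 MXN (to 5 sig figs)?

MXN/KRW = 67.206

1 MXN ÷ 15.221 = 0.0656987 SGD
0.0656987 SGD ÷ 0.00097757 = 67.2061 KRW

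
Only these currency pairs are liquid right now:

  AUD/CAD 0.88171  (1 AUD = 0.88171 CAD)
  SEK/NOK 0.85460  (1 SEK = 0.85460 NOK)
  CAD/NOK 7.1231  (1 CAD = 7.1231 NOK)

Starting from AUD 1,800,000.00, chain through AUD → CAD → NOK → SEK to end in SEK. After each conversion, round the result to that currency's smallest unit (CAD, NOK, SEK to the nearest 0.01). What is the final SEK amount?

SEK 13,228,311.84

AUD 1,800,000.00 × 0.88171 = CAD 1,587,078.00
CAD 1,587,078.00 × 7.1231 = NOK 11,304,915.30
NOK 11,304,915.30 ÷ 0.85460 = SEK 13,228,311.84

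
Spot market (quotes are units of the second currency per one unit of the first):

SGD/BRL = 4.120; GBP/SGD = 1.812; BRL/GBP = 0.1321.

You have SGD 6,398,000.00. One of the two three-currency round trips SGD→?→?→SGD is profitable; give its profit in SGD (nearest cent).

Profit: SGD 89,629.03

Profitable loop is SGD → GBP → BRL → SGD:
SGD 6,398,000.00 ÷ 1.812 = GBP 3,530,905.08
GBP 3,530,905.08 ÷ 0.1321 = BRL 26,729,031.62
BRL 26,729,031.62 ÷ 4.120 = SGD 6,487,629.03
Profit = SGD 6,487,629.03 − SGD 6,398,000.00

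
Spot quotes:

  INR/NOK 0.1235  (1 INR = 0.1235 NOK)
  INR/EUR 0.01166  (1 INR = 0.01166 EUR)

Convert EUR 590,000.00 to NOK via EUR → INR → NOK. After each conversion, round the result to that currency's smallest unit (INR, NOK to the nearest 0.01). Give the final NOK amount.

NOK 6,249,142.37

EUR 590,000.00 ÷ 0.01166 = INR 50,600,343.05
INR 50,600,343.05 × 0.1235 = NOK 6,249,142.37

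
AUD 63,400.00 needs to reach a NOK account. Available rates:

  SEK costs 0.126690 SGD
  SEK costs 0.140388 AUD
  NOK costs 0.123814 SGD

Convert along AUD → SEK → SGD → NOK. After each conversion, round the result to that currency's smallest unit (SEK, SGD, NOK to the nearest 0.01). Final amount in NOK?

AUD 63,400.00 ÷ 0.140388 = SEK 451,605.55
SEK 451,605.55 × 0.126690 = SGD 57,213.91
SGD 57,213.91 ÷ 0.123814 = NOK 462,095.64

NOK 462,095.64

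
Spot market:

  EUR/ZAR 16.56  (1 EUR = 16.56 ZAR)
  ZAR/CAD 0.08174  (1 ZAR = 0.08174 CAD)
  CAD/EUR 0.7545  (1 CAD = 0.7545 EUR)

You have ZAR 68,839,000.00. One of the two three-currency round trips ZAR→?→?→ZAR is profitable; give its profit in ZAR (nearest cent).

Profit: ZAR 1,466,412.84

Profitable loop is ZAR → CAD → EUR → ZAR:
ZAR 68,839,000.00 × 0.08174 = CAD 5,626,899.86
CAD 5,626,899.86 × 0.7545 = EUR 4,245,495.94
EUR 4,245,495.94 × 16.56 = ZAR 70,305,412.84
Profit = ZAR 70,305,412.84 − ZAR 68,839,000.00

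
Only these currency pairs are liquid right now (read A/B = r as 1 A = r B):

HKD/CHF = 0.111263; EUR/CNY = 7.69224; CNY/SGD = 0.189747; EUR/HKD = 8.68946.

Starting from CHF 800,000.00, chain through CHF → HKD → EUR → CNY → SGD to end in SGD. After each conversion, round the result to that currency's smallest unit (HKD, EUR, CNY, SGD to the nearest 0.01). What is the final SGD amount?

CHF 800,000.00 ÷ 0.111263 = HKD 7,190,171.04
HKD 7,190,171.04 ÷ 8.68946 = EUR 827,458.90
EUR 827,458.90 × 7.69224 = CNY 6,365,012.45
CNY 6,365,012.45 × 0.189747 = SGD 1,207,742.02

SGD 1,207,742.02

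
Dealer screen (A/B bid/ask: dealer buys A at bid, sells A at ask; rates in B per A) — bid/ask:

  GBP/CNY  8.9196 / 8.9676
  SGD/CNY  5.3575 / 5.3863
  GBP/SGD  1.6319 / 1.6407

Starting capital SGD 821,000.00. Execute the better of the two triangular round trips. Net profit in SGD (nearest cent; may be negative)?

Best loop SGD → GBP → CNY → SGD:
SGD 821,000.00 ÷ 1.6407 (buy GBP at ask) = GBP 500,396.17
GBP 500,396.17 × 8.9196 (sell GBP at bid) = CNY 4,463,333.70
CNY 4,463,333.70 ÷ 5.3863 (buy SGD at ask) = SGD 828,645.58

Net profit: SGD 7,645.58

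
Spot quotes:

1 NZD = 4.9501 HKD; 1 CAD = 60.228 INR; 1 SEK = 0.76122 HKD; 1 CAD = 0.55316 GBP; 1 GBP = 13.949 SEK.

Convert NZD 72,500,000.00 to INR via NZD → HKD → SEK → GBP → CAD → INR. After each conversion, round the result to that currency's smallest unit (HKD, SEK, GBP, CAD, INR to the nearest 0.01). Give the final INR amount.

INR 3,679,987,879.28

NZD 72,500,000.00 × 4.9501 = HKD 358,882,250.00
HKD 358,882,250.00 ÷ 0.76122 = SEK 471,456,674.81
SEK 471,456,674.81 ÷ 13.949 = GBP 33,798,600.24
GBP 33,798,600.24 ÷ 0.55316 = CAD 61,100,947.72
CAD 61,100,947.72 × 60.228 = INR 3,679,987,879.28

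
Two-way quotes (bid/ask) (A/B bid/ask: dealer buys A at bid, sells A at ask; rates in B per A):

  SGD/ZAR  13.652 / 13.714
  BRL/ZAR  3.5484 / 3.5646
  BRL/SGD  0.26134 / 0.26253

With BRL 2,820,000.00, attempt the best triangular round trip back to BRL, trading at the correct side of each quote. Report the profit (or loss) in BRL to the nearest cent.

Net profit: BRL 2,542.38

Best loop BRL → SGD → ZAR → BRL:
BRL 2,820,000.00 × 0.26134 (sell BRL at bid) = SGD 736,978.80
SGD 736,978.80 × 13.652 (sell SGD at bid) = ZAR 10,061,234.58
ZAR 10,061,234.58 ÷ 3.5646 (buy BRL at ask) = BRL 2,822,542.38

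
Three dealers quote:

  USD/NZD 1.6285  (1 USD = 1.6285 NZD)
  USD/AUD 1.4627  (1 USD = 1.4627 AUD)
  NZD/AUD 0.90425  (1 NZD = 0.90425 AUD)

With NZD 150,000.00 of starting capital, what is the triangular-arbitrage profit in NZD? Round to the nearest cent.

Profitable loop is NZD → AUD → USD → NZD:
NZD 150,000.00 × 0.90425 = AUD 135,637.50
AUD 135,637.50 ÷ 1.4627 = USD 92,730.91
USD 92,730.91 × 1.6285 = NZD 151,012.28
Profit = NZD 151,012.28 − NZD 150,000.00

Profit: NZD 1,012.28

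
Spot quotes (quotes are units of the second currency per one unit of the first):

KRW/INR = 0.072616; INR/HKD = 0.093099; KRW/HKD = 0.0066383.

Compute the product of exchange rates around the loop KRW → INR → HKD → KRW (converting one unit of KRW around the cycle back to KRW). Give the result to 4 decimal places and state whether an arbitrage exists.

Around KRW → INR → HKD → KRW: 1 × 0.072616 × 0.093099 ÷ 0.0066383 = 1.018405
Product > 1; profitable direction is KRW → INR → HKD → KRW.

1.0184 (arbitrage exists)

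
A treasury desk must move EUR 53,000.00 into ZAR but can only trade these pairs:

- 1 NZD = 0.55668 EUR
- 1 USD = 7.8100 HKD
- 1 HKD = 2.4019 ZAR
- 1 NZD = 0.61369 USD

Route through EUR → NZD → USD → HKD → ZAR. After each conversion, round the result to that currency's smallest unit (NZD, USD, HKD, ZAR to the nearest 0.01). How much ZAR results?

ZAR 1,096,037.12

EUR 53,000.00 ÷ 0.55668 = NZD 95,207.30
NZD 95,207.30 × 0.61369 = USD 58,427.77
USD 58,427.77 × 7.8100 = HKD 456,320.88
HKD 456,320.88 × 2.4019 = ZAR 1,096,037.12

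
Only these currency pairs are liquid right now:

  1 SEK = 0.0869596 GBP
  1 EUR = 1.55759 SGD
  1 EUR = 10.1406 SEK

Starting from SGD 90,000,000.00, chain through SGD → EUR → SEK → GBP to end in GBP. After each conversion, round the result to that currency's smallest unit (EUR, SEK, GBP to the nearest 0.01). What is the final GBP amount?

SGD 90,000,000.00 ÷ 1.55759 = EUR 57,781,572.81
EUR 57,781,572.81 × 10.1406 = SEK 585,939,817.24
SEK 585,939,817.24 × 0.0869596 = GBP 50,953,092.13

GBP 50,953,092.13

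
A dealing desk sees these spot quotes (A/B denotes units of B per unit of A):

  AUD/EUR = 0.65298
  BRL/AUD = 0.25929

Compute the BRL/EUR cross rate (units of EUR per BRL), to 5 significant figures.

BRL/EUR = 0.16931

1 BRL × 0.25929 = 0.25929 AUD
0.25929 AUD × 0.65298 = 0.169311 EUR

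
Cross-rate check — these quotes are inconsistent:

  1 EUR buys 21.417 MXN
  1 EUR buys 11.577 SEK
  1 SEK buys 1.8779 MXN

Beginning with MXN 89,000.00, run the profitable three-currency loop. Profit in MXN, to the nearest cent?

Profit: MXN 1,344.11

Profitable loop is MXN → EUR → SEK → MXN:
MXN 89,000.00 ÷ 21.417 = EUR 4,155.58
EUR 4,155.58 × 11.577 = SEK 48,109.12
SEK 48,109.12 × 1.8779 = MXN 90,344.11
Profit = MXN 90,344.11 − MXN 89,000.00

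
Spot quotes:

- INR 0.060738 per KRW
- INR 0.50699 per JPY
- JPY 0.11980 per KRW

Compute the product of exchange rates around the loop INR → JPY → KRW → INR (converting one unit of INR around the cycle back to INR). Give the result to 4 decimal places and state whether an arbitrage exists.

Around INR → JPY → KRW → INR: 1 ÷ 0.50699 ÷ 0.11980 × 0.060738 = 1.000010
Product ≈ 1 (deviation 0.001%, within rounding noise).

1.0000 (no arbitrage)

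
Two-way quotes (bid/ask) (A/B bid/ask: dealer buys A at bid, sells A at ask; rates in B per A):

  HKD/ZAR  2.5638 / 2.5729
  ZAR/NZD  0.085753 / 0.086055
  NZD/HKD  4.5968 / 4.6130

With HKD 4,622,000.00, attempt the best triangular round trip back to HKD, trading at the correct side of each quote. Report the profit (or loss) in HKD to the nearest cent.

Net profit: HKD 49,098.39

Best loop HKD → ZAR → NZD → HKD:
HKD 4,622,000.00 × 2.5638 (sell HKD at bid) = ZAR 11,849,883.60
ZAR 11,849,883.60 × 0.085753 (sell ZAR at bid) = NZD 1,016,163.07
NZD 1,016,163.07 × 4.5968 (sell NZD at bid) = HKD 4,671,098.39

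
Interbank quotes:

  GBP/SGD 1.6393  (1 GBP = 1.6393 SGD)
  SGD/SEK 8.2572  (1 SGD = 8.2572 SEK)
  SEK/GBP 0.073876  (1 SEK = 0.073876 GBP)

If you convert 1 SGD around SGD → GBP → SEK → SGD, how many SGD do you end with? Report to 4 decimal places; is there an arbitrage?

Around SGD → GBP → SEK → SGD: 1 ÷ 1.6393 ÷ 0.073876 ÷ 8.2572 = 1.000012
Product ≈ 1 (deviation 0.001%, within rounding noise).

1.0000 (no arbitrage)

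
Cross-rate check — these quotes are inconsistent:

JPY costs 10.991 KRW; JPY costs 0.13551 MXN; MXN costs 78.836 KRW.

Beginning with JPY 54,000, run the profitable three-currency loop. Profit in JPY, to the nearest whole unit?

Profit: JPY 1,557

Profitable loop is JPY → KRW → MXN → JPY:
JPY 54,000 × 10.991 = KRW 593,514
KRW 593,514 ÷ 78.836 = MXN 7,528.46
MXN 7,528.46 ÷ 0.13551 = JPY 55,557
Profit = JPY 55,557 − JPY 54,000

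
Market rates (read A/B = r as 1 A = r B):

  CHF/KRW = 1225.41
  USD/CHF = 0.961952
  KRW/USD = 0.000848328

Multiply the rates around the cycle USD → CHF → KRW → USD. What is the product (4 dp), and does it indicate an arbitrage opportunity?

1.0000 (no arbitrage)

Around USD → CHF → KRW → USD: 1 × 0.961952 × 1225.41 × 0.000848328 = 0.999997
Product ≈ 1 (deviation 0.000%, within rounding noise).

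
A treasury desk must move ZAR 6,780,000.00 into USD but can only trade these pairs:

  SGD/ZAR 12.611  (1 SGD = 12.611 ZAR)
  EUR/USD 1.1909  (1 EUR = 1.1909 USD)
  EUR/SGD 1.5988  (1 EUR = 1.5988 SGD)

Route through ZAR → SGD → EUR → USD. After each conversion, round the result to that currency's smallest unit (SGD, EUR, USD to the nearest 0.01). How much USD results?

ZAR 6,780,000.00 ÷ 12.611 = SGD 537,625.88
SGD 537,625.88 ÷ 1.5988 = EUR 336,268.38
EUR 336,268.38 × 1.1909 = USD 400,462.01

USD 400,462.01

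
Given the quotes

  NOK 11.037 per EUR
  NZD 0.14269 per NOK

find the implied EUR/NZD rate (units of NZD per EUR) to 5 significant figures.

1 EUR × 11.037 = 11.037 NOK
11.037 NOK × 0.14269 = 1.57487 NZD

EUR/NZD = 1.5749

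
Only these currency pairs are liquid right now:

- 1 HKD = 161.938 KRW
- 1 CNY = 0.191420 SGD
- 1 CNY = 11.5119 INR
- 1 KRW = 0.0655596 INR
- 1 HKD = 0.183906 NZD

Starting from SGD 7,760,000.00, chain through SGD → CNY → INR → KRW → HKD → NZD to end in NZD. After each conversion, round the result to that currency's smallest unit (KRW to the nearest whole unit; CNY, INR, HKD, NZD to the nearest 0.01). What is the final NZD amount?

SGD 7,760,000.00 ÷ 0.191420 = CNY 40,539,128.62
CNY 40,539,128.62 × 11.5119 = INR 466,682,394.76
INR 466,682,394.76 ÷ 0.0655596 = KRW 7,118,444,816
KRW 7,118,444,816 ÷ 161.938 = HKD 43,957,840.75
HKD 43,957,840.75 × 0.183906 = NZD 8,084,110.66

NZD 8,084,110.66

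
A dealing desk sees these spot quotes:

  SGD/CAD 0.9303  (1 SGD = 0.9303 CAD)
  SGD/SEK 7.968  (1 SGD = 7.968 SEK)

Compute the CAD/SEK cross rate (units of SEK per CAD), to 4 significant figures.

1 CAD ÷ 0.9303 = 1.07492 SGD
1.07492 SGD × 7.968 = 8.56498 SEK

CAD/SEK = 8.565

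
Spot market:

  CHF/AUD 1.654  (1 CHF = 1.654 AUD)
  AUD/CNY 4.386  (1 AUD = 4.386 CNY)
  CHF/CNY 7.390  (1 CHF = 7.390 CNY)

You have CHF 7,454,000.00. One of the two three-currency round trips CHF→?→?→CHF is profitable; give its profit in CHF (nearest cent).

Profitable loop is CHF → CNY → AUD → CHF:
CHF 7,454,000.00 × 7.390 = CNY 55,085,060.00
CNY 55,085,060.00 ÷ 4.386 = AUD 12,559,293.21
AUD 12,559,293.21 ÷ 1.654 = CHF 7,593,284.89
Profit = CHF 7,593,284.89 − CHF 7,454,000.00

Profit: CHF 139,284.89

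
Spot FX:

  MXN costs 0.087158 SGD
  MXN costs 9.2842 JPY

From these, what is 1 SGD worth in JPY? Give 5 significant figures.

1 SGD ÷ 0.087158 = 11.4734 MXN
11.4734 MXN × 9.2842 = 106.521 JPY

SGD/JPY = 106.52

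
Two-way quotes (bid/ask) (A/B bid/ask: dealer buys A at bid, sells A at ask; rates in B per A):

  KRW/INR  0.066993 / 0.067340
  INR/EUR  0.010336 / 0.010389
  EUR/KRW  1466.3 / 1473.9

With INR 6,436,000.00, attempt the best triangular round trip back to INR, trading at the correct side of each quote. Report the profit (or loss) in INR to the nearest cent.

Net profit: INR 98,626.91

Best loop INR → EUR → KRW → INR:
INR 6,436,000.00 × 0.010336 (sell INR at bid) = EUR 66,522.50
EUR 66,522.50 × 1466.3 (sell EUR at bid) = KRW 97,541,936
KRW 97,541,936 × 0.066993 (sell KRW at bid) = INR 6,534,626.91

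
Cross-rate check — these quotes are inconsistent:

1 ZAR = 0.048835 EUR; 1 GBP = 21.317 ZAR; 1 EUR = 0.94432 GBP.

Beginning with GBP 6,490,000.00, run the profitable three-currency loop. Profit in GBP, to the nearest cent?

Profit: GBP 111,889.21

Profitable loop is GBP → EUR → ZAR → GBP:
GBP 6,490,000.00 ÷ 0.94432 = EUR 6,872,670.28
EUR 6,872,670.28 ÷ 0.048835 = ZAR 140,732,472.23
ZAR 140,732,472.23 ÷ 21.317 = GBP 6,601,889.21
Profit = GBP 6,601,889.21 − GBP 6,490,000.00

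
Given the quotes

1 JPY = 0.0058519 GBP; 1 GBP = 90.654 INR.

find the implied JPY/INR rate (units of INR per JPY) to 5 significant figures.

JPY/INR = 0.53050

1 JPY × 0.0058519 = 0.0058519 GBP
0.0058519 GBP × 90.654 = 0.530498 INR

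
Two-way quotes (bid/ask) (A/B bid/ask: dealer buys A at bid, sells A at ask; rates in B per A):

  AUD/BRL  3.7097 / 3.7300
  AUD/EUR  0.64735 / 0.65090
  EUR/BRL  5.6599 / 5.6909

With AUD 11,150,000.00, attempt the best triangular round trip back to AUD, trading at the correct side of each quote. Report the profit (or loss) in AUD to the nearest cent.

Best loop AUD → BRL → EUR → AUD:
AUD 11,150,000.00 × 3.7097 (sell AUD at bid) = BRL 41,363,155.00
BRL 41,363,155.00 ÷ 5.6909 (buy EUR at ask) = EUR 7,268,297.63
EUR 7,268,297.63 ÷ 0.65090 (buy AUD at ask) = AUD 11,166,535.00

Net profit: AUD 16,535.00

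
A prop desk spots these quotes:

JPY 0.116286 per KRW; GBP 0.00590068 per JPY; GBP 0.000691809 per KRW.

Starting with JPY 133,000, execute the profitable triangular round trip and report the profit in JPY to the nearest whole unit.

Profit: JPY 1,094

Profitable loop is JPY → KRW → GBP → JPY:
JPY 133,000 ÷ 0.116286 = KRW 1,143,732
KRW 1,143,732 × 0.000691809 = GBP 791.24
GBP 791.24 ÷ 0.00590068 = JPY 134,094
Profit = JPY 134,094 − JPY 133,000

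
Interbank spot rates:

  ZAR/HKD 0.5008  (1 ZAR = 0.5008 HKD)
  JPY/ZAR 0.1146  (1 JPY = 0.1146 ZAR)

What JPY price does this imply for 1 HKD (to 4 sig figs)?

HKD/JPY = 17.42

1 HKD ÷ 0.5008 = 1.99681 ZAR
1.99681 ZAR ÷ 0.1146 = 17.4241 JPY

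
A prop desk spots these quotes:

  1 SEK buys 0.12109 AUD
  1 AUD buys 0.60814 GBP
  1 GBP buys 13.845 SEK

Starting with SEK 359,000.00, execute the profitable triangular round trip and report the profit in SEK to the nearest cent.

Profitable loop is SEK → AUD → GBP → SEK:
SEK 359,000.00 × 0.12109 = AUD 43,471.31
AUD 43,471.31 × 0.60814 = GBP 26,436.64
GBP 26,436.64 × 13.845 = SEK 366,015.31
Profit = SEK 366,015.31 − SEK 359,000.00

Profit: SEK 7,015.31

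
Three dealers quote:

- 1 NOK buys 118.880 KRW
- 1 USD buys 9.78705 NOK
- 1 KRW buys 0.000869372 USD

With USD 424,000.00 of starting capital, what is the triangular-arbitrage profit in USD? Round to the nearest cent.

Profit: USD 4,876.36

Profitable loop is USD → NOK → KRW → USD:
USD 424,000.00 × 9.78705 = NOK 4,149,709.20
NOK 4,149,709.20 × 118.880 = KRW 493,317,430
KRW 493,317,430 × 0.000869372 = USD 428,876.36
Profit = USD 428,876.36 − USD 424,000.00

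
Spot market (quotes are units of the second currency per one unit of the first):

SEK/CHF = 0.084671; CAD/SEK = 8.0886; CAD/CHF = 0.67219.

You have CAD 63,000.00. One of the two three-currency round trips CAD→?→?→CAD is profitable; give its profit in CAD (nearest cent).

Profitable loop is CAD → SEK → CHF → CAD:
CAD 63,000.00 × 8.0886 = SEK 509,581.80
SEK 509,581.80 × 0.084671 = CHF 43,146.80
CHF 43,146.80 ÷ 0.67219 = CAD 64,188.40
Profit = CAD 64,188.40 − CAD 63,000.00

Profit: CAD 1,188.40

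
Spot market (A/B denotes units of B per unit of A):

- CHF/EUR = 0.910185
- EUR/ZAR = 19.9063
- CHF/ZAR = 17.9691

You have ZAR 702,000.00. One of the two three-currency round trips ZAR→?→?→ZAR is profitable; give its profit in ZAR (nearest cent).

Profit: ZAR 5,833.32

Profitable loop is ZAR → CHF → EUR → ZAR:
ZAR 702,000.00 ÷ 17.9691 = CHF 39,067.07
CHF 39,067.07 × 0.910185 = EUR 35,558.26
EUR 35,558.26 × 19.9063 = ZAR 707,833.32
Profit = ZAR 707,833.32 − ZAR 702,000.00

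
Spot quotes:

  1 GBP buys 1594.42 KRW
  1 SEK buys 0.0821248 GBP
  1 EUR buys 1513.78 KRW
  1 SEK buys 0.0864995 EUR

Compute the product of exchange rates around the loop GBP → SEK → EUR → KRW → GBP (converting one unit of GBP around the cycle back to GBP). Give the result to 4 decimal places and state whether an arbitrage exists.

1.0000 (no arbitrage)

Around GBP → SEK → EUR → KRW → GBP: 1 ÷ 0.0821248 × 0.0864995 × 1513.78 ÷ 1594.42 = 0.999998
Product ≈ 1 (deviation 0.000%, within rounding noise).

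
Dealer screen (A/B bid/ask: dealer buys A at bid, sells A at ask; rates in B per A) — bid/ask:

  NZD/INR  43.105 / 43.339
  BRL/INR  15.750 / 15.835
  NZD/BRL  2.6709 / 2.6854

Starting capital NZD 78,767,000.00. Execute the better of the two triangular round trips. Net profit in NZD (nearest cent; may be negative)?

Net profit: NZD 1,077,480.94

Best loop NZD → INR → BRL → NZD:
NZD 78,767,000.00 × 43.105 (sell NZD at bid) = INR 3,395,251,535.00
INR 3,395,251,535.00 ÷ 15.835 (buy BRL at ask) = BRL 214,414,369.12
BRL 214,414,369.12 ÷ 2.6854 (buy NZD at ask) = NZD 79,844,480.94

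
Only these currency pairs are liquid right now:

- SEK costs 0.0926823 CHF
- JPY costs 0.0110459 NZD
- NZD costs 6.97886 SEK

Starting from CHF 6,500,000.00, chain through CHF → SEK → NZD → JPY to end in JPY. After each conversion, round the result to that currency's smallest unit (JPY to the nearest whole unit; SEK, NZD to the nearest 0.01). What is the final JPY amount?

CHF 6,500,000.00 ÷ 0.0926823 = SEK 70,132,053.26
SEK 70,132,053.26 ÷ 6.97886 = NZD 10,049,213.38
NZD 10,049,213.38 ÷ 0.0110459 = JPY 909,768,636

JPY 909,768,636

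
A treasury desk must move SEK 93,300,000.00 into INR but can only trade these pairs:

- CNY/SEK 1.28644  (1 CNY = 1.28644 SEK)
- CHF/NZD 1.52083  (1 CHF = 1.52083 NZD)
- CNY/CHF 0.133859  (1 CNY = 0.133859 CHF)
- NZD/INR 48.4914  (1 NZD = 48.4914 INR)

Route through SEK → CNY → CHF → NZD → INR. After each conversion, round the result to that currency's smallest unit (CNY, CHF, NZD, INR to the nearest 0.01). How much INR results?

INR 715,953,931.66

SEK 93,300,000.00 ÷ 1.28644 = CNY 72,525,729.92
CNY 72,525,729.92 × 0.133859 = CHF 9,708,221.68
CHF 9,708,221.68 × 1.52083 = NZD 14,764,554.78
NZD 14,764,554.78 × 48.4914 = INR 715,953,931.66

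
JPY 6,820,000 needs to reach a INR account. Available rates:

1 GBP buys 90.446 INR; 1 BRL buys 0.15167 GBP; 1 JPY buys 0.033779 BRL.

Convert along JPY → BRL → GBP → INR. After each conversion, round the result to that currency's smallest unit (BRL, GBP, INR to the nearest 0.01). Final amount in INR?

JPY 6,820,000 × 0.033779 = BRL 230,372.78
BRL 230,372.78 × 0.15167 = GBP 34,940.64
GBP 34,940.64 × 90.446 = INR 3,160,241.13

INR 3,160,241.13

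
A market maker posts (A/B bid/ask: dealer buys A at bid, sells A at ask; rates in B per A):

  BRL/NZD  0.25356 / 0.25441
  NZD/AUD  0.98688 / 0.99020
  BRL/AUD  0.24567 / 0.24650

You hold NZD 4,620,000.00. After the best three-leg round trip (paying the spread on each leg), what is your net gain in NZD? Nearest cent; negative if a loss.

Best loop NZD → AUD → BRL → NZD:
NZD 4,620,000.00 × 0.98688 (sell NZD at bid) = AUD 4,559,385.60
AUD 4,559,385.60 ÷ 0.24650 (buy BRL at ask) = BRL 18,496,493.31
BRL 18,496,493.31 × 0.25356 (sell BRL at bid) = NZD 4,689,970.84

Net profit: NZD 69,970.84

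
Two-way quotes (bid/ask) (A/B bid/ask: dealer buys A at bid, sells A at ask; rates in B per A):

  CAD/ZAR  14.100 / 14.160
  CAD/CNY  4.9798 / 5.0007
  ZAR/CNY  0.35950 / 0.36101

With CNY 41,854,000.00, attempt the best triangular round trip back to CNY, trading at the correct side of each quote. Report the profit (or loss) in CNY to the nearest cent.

Net profit: CNY 571,227.13

Best loop CNY → CAD → ZAR → CNY:
CNY 41,854,000.00 ÷ 5.0007 (buy CAD at ask) = CAD 8,369,628.25
CAD 8,369,628.25 × 14.100 (sell CAD at bid) = ZAR 118,011,758.35
ZAR 118,011,758.35 × 0.35950 (sell ZAR at bid) = CNY 42,425,227.13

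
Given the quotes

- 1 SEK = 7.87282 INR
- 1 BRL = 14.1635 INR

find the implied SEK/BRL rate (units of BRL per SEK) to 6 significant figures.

1 SEK × 7.87282 = 7.87282 INR
7.87282 INR ÷ 14.1635 = 0.555853 BRL

SEK/BRL = 0.555853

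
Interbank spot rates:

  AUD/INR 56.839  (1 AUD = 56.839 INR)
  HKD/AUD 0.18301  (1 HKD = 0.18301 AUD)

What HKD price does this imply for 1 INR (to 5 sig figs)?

INR/HKD = 0.096134

1 INR ÷ 56.839 = 0.0175936 AUD
0.0175936 AUD ÷ 0.18301 = 0.0961344 HKD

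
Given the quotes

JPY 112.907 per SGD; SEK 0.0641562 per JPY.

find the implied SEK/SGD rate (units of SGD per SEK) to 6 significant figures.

1 SEK ÷ 0.0641562 = 15.587 JPY
15.587 JPY ÷ 112.907 = 0.138051 SGD

SEK/SGD = 0.138051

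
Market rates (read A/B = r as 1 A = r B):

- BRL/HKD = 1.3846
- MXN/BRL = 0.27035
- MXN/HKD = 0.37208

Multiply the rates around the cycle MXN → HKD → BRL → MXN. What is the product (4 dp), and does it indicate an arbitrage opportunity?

0.9940 (arbitrage exists)

Around MXN → HKD → BRL → MXN: 1 × 0.37208 ÷ 1.3846 ÷ 0.27035 = 0.993998
Product < 1; profitable direction is MXN → BRL → HKD → MXN.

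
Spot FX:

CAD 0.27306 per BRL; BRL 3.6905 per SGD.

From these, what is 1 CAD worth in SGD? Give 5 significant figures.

CAD/SGD = 0.99233

1 CAD ÷ 0.27306 = 3.6622 BRL
3.6622 BRL ÷ 3.6905 = 0.992331 SGD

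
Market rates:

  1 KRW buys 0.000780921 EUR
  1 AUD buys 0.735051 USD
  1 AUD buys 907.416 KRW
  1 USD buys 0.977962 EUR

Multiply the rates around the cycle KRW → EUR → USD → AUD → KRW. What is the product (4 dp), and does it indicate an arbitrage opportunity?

0.9858 (arbitrage exists)

Around KRW → EUR → USD → AUD → KRW: 1 × 0.000780921 ÷ 0.977962 ÷ 0.735051 × 907.416 = 0.985767
Product < 1; profitable direction is KRW → AUD → USD → EUR → KRW.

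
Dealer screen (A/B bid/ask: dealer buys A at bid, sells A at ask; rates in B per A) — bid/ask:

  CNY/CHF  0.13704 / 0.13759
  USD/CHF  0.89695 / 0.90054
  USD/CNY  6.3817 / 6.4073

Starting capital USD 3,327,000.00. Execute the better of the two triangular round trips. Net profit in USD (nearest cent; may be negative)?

Best loop USD → CHF → CNY → USD:
USD 3,327,000.00 × 0.89695 (sell USD at bid) = CHF 2,984,152.65
CHF 2,984,152.65 ÷ 0.13759 (buy CNY at ask) = CNY 21,688,732.10
CNY 21,688,732.10 ÷ 6.4073 (buy USD at ask) = USD 3,385,003.37

Net profit: USD 58,003.37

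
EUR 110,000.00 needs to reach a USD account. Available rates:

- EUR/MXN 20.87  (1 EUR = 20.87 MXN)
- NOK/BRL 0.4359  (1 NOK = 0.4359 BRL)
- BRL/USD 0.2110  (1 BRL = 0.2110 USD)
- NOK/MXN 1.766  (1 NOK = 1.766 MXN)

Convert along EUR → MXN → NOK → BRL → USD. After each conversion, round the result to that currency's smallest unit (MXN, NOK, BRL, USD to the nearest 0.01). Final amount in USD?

EUR 110,000.00 × 20.87 = MXN 2,295,700.00
MXN 2,295,700.00 ÷ 1.766 = NOK 1,299,943.37
NOK 1,299,943.37 × 0.4359 = BRL 566,645.31
BRL 566,645.31 × 0.2110 = USD 119,562.16

USD 119,562.16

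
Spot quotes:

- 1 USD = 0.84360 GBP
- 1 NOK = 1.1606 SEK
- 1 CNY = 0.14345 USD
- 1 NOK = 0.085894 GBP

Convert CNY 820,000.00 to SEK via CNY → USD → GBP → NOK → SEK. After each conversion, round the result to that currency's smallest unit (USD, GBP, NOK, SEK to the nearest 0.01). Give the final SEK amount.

CNY 820,000.00 × 0.14345 = USD 117,629.00
USD 117,629.00 × 0.84360 = GBP 99,231.82
GBP 99,231.82 ÷ 0.085894 = NOK 1,155,282.32
NOK 1,155,282.32 × 1.1606 = SEK 1,340,820.66

SEK 1,340,820.66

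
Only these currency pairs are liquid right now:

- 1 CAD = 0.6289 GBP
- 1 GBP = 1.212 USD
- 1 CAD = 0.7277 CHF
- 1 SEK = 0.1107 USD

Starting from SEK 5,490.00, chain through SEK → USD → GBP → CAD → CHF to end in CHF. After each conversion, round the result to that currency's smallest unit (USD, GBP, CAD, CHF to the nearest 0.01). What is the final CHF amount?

CHF 580.22

SEK 5,490.00 × 0.1107 = USD 607.74
USD 607.74 ÷ 1.212 = GBP 501.44
GBP 501.44 ÷ 0.6289 = CAD 797.33
CAD 797.33 × 0.7277 = CHF 580.22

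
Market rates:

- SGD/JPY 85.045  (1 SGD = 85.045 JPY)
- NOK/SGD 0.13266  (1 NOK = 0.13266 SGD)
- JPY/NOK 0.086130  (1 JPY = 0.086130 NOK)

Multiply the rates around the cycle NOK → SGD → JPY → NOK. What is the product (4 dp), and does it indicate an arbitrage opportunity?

0.9717 (arbitrage exists)

Around NOK → SGD → JPY → NOK: 1 × 0.13266 × 85.045 × 0.086130 = 0.971725
Product < 1; profitable direction is NOK → JPY → SGD → NOK.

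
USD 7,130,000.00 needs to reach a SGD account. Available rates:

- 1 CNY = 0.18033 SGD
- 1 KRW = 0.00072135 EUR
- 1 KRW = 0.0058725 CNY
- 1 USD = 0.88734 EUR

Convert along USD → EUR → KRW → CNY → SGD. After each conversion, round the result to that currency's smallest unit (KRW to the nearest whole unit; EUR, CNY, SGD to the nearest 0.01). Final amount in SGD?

SGD 9,288,050.35

USD 7,130,000.00 × 0.88734 = EUR 6,326,734.20
EUR 6,326,734.20 ÷ 0.00072135 = KRW 8,770,685,797
KRW 8,770,685,797 × 0.0058725 = CNY 51,505,852.34
CNY 51,505,852.34 × 0.18033 = SGD 9,288,050.35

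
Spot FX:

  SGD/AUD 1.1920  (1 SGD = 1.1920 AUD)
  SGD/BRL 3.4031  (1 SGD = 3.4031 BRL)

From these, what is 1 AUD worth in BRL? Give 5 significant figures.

1 AUD ÷ 1.1920 = 0.838926 SGD
0.838926 SGD × 3.4031 = 2.85495 BRL

AUD/BRL = 2.8549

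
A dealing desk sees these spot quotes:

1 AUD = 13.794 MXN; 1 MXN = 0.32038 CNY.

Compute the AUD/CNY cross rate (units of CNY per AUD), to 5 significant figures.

1 AUD × 13.794 = 13.794 MXN
13.794 MXN × 0.32038 = 4.41932 CNY

AUD/CNY = 4.4193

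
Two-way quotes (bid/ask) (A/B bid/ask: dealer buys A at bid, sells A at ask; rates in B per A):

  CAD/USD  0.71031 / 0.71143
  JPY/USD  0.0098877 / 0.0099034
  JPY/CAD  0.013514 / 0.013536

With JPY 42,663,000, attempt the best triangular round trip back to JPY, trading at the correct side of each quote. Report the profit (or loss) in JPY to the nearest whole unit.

Best loop JPY → USD → CAD → JPY:
JPY 42,663,000 × 0.0098877 (sell JPY at bid) = USD 421,838.95
USD 421,838.95 ÷ 0.71143 (buy CAD at ask) = CAD 592,945.12
CAD 592,945.12 ÷ 0.013536 (buy JPY at ask) = JPY 43,805,047

Net profit: JPY 1,142,047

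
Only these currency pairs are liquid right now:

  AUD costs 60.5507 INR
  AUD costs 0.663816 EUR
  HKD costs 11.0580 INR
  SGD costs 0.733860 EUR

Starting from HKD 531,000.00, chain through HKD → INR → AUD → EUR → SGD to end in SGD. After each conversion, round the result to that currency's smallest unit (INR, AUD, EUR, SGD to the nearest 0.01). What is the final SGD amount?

SGD 87,717.53

HKD 531,000.00 × 11.0580 = INR 5,871,798.00
INR 5,871,798.00 ÷ 60.5507 = AUD 96,973.25
AUD 96,973.25 × 0.663816 = EUR 64,372.39
EUR 64,372.39 ÷ 0.733860 = SGD 87,717.53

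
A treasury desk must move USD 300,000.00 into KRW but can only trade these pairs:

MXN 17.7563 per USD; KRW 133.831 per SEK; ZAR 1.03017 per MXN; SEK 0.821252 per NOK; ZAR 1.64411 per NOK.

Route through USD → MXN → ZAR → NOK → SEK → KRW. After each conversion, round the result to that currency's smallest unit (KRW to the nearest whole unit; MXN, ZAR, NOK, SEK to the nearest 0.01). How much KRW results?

KRW 366,846,957

USD 300,000.00 × 17.7563 = MXN 5,326,890.00
MXN 5,326,890.00 × 1.03017 = ZAR 5,487,602.27
ZAR 5,487,602.27 ÷ 1.64411 = NOK 3,337,734.26
NOK 3,337,734.26 × 0.821252 = SEK 2,741,120.94
SEK 2,741,120.94 × 133.831 = KRW 366,846,957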